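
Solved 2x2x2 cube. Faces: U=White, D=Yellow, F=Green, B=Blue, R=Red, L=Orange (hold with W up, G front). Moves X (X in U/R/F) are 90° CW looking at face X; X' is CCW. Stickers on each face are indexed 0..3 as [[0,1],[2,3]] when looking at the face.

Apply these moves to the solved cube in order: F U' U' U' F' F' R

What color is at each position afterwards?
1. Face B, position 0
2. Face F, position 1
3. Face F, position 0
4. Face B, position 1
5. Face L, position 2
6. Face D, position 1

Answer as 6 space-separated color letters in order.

After move 1 (F): F=GGGG U=WWOO R=WRWR D=RRYY L=OYOY
After move 2 (U'): U=WOWO F=OYGG R=GGWR B=WRBB L=BBOY
After move 3 (U'): U=OOWW F=BBGG R=OYWR B=GGBB L=WROY
After move 4 (U'): U=OWOW F=WRGG R=BBWR B=OYBB L=GGOY
After move 5 (F'): F=RGWG U=OWBW R=RBRR D=GYYY L=GWOO
After move 6 (F'): F=GGRW U=OWRR R=YBGR D=WOYY L=GWOB
After move 7 (R): R=GYRB U=OGRW F=GORY D=WBYO B=RYWB
Query 1: B[0] = R
Query 2: F[1] = O
Query 3: F[0] = G
Query 4: B[1] = Y
Query 5: L[2] = O
Query 6: D[1] = B

Answer: R O G Y O B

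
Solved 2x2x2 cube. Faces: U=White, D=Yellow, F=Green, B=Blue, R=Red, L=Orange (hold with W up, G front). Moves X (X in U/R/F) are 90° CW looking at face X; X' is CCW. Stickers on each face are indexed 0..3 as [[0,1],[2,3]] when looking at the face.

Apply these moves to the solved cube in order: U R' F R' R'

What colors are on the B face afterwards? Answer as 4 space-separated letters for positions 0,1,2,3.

After move 1 (U): U=WWWW F=RRGG R=BBRR B=OOBB L=GGOO
After move 2 (R'): R=BRBR U=WBWO F=RWGW D=YRYG B=YOYB
After move 3 (F): F=GRWW U=WBOG R=WROR D=BBYG L=GYOR
After move 4 (R'): R=RRWO U=WYOY F=GBWG D=BRYW B=GOBB
After move 5 (R'): R=RORW U=WBOG F=GYWY D=BBYG B=WORB
Query: B face = WORB

Answer: W O R B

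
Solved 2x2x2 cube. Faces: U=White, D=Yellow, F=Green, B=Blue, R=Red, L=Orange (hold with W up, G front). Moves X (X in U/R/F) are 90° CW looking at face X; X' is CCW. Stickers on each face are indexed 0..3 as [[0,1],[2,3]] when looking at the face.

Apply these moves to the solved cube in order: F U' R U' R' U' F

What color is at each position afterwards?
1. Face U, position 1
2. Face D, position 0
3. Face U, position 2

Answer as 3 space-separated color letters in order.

After move 1 (F): F=GGGG U=WWOO R=WRWR D=RRYY L=OYOY
After move 2 (U'): U=WOWO F=OYGG R=GGWR B=WRBB L=BBOY
After move 3 (R): R=WGRG U=WYWG F=ORGY D=RBYW B=OROB
After move 4 (U'): U=YGWW F=BBGY R=ORRG B=WGOB L=OROY
After move 5 (R'): R=RGOR U=YOWW F=BGGW D=RBYY B=WGBB
After move 6 (U'): U=OWYW F=ORGW R=BGOR B=RGBB L=WGOY
After move 7 (F): F=GOWR U=OWYG R=YGWR D=OBYY L=WROB
Query 1: U[1] = W
Query 2: D[0] = O
Query 3: U[2] = Y

Answer: W O Y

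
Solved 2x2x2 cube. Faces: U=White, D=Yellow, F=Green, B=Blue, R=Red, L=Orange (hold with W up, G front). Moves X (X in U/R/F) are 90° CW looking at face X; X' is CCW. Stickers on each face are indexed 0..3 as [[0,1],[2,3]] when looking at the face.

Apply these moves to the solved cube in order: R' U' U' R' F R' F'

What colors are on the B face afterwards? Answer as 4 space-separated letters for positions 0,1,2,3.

Answer: W W O B

Derivation:
After move 1 (R'): R=RRRR U=WBWB F=GWGW D=YGYG B=YBYB
After move 2 (U'): U=BBWW F=OOGW R=GWRR B=RRYB L=YBOO
After move 3 (U'): U=BWBW F=YBGW R=OORR B=GWYB L=RROO
After move 4 (R'): R=OROR U=BYBG F=YWGW D=YBYW B=GWGB
After move 5 (F): F=GYWW U=BYOR R=BRGR D=OOYW L=RYOB
After move 6 (R'): R=RRBG U=BGOG F=GYWR D=OYYW B=WWOB
After move 7 (F'): F=YRGW U=BGRB R=YROG D=YBYW L=RGOO
Query: B face = WWOB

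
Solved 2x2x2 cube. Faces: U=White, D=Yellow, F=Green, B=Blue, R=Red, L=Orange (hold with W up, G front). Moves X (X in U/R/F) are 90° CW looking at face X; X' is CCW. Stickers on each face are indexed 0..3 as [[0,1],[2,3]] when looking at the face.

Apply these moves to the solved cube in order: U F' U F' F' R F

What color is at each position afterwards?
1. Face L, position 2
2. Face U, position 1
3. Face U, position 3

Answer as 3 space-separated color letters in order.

Answer: O R Y

Derivation:
After move 1 (U): U=WWWW F=RRGG R=BBRR B=OOBB L=GGOO
After move 2 (F'): F=RGRG U=WWBR R=YBYR D=GOYY L=GWOW
After move 3 (U): U=BWRW F=YBRG R=OOYR B=GWBB L=RGOW
After move 4 (F'): F=BGYR U=BWOY R=OOGR D=GWYY L=RWOR
After move 5 (F'): F=GRBY U=BWOG R=WOGR D=WRYY L=RYOO
After move 6 (R): R=GWRO U=BROY F=GRBY D=WBYG B=GWWB
After move 7 (F): F=BGYR U=BROY R=OWYO D=RGYG L=RWOB
Query 1: L[2] = O
Query 2: U[1] = R
Query 3: U[3] = Y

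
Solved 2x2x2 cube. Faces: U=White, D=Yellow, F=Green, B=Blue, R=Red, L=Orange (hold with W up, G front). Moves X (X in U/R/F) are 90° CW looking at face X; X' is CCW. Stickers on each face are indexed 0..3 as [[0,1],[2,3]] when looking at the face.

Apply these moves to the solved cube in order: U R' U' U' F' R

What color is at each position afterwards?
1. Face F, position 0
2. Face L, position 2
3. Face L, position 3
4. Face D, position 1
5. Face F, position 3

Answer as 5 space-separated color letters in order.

Answer: O O B Y G

Derivation:
After move 1 (U): U=WWWW F=RRGG R=BBRR B=OOBB L=GGOO
After move 2 (R'): R=BRBR U=WBWO F=RWGW D=YRYG B=YOYB
After move 3 (U'): U=BOWW F=GGGW R=RWBR B=BRYB L=YOOO
After move 4 (U'): U=OWBW F=YOGW R=GGBR B=RWYB L=BROO
After move 5 (F'): F=OWYG U=OWGB R=RGYR D=ROYG L=BWOB
After move 6 (R): R=YRRG U=OWGG F=OOYG D=RYYR B=BWWB
Query 1: F[0] = O
Query 2: L[2] = O
Query 3: L[3] = B
Query 4: D[1] = Y
Query 5: F[3] = G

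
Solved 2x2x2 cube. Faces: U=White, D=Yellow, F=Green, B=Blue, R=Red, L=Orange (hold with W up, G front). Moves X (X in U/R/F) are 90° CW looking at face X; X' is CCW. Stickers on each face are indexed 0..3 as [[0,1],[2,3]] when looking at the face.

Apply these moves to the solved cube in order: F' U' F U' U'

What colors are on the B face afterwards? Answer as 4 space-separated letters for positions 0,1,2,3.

Answer: G O B B

Derivation:
After move 1 (F'): F=GGGG U=WWRR R=YRYR D=OOYY L=OWOW
After move 2 (U'): U=WRWR F=OWGG R=GGYR B=YRBB L=BBOW
After move 3 (F): F=GOGW U=WRWB R=WGRR D=YGYY L=BOOO
After move 4 (U'): U=RBWW F=BOGW R=GORR B=WGBB L=YROO
After move 5 (U'): U=BWRW F=YRGW R=BORR B=GOBB L=WGOO
Query: B face = GOBB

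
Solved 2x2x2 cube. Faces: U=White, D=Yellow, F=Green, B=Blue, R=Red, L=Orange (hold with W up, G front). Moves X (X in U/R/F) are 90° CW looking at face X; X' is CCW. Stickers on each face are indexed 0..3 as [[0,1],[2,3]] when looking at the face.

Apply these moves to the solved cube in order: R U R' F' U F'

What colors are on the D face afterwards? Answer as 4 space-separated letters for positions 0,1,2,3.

Answer: G G Y Y

Derivation:
After move 1 (R): R=RRRR U=WGWG F=GYGY D=YBYB B=WBWB
After move 2 (U): U=WWGG F=RRGY R=WBRR B=OOWB L=GYOO
After move 3 (R'): R=BRWR U=WWGO F=RWGG D=YRYY B=BOBB
After move 4 (F'): F=WGRG U=WWBW R=RRYR D=YOYY L=GOOG
After move 5 (U): U=BWWW F=RRRG R=BOYR B=GOBB L=WGOG
After move 6 (F'): F=RGRR U=BWBY R=OOYR D=GGYY L=WWOW
Query: D face = GGYY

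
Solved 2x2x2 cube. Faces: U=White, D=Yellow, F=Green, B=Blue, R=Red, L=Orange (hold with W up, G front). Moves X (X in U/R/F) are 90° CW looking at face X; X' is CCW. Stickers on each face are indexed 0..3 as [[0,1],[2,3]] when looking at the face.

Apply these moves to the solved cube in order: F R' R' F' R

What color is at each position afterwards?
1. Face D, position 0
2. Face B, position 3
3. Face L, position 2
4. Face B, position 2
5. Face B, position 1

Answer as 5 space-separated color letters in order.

Answer: Y B O R B

Derivation:
After move 1 (F): F=GGGG U=WWOO R=WRWR D=RRYY L=OYOY
After move 2 (R'): R=RRWW U=WBOB F=GWGO D=RGYG B=YBRB
After move 3 (R'): R=RWRW U=WROY F=GBGB D=RWYO B=GBGB
After move 4 (F'): F=BBGG U=WRRR R=WWRW D=YYYO L=OYOO
After move 5 (R): R=RWWW U=WBRG F=BYGO D=YGYG B=RBRB
Query 1: D[0] = Y
Query 2: B[3] = B
Query 3: L[2] = O
Query 4: B[2] = R
Query 5: B[1] = B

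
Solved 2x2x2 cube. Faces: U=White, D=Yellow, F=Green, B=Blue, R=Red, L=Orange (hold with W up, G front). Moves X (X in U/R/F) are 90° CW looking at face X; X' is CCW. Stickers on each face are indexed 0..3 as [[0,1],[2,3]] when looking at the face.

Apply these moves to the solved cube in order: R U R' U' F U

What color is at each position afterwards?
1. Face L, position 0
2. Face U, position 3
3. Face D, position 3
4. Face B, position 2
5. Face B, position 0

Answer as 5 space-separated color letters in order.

Answer: G O Y B B

Derivation:
After move 1 (R): R=RRRR U=WGWG F=GYGY D=YBYB B=WBWB
After move 2 (U): U=WWGG F=RRGY R=WBRR B=OOWB L=GYOO
After move 3 (R'): R=BRWR U=WWGO F=RWGG D=YRYY B=BOBB
After move 4 (U'): U=WOWG F=GYGG R=RWWR B=BRBB L=BOOO
After move 5 (F): F=GGGY U=WOOO R=WWGR D=WRYY L=BYOR
After move 6 (U): U=OWOO F=WWGY R=BRGR B=BYBB L=GGOR
Query 1: L[0] = G
Query 2: U[3] = O
Query 3: D[3] = Y
Query 4: B[2] = B
Query 5: B[0] = B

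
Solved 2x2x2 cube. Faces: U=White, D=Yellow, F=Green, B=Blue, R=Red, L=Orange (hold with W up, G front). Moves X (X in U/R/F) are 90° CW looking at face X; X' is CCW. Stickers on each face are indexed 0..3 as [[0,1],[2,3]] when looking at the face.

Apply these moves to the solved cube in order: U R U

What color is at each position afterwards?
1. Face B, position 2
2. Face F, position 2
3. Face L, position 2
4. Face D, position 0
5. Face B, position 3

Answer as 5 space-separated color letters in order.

After move 1 (U): U=WWWW F=RRGG R=BBRR B=OOBB L=GGOO
After move 2 (R): R=RBRB U=WRWG F=RYGY D=YBYO B=WOWB
After move 3 (U): U=WWGR F=RBGY R=WORB B=GGWB L=RYOO
Query 1: B[2] = W
Query 2: F[2] = G
Query 3: L[2] = O
Query 4: D[0] = Y
Query 5: B[3] = B

Answer: W G O Y B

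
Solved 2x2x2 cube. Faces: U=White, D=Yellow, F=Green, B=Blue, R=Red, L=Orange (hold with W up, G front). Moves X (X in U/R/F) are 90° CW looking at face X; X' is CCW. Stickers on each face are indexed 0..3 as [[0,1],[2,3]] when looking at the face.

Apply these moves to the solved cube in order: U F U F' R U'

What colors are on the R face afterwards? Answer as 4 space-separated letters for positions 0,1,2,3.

After move 1 (U): U=WWWW F=RRGG R=BBRR B=OOBB L=GGOO
After move 2 (F): F=GRGR U=WWOG R=WBWR D=RBYY L=GYOY
After move 3 (U): U=OWGW F=WBGR R=OOWR B=GYBB L=GROY
After move 4 (F'): F=BRWG U=OWOW R=BORR D=RYYY L=GWOG
After move 5 (R): R=RBRO U=OROG F=BYWY D=RBYG B=WYWB
After move 6 (U'): U=RGOO F=GWWY R=BYRO B=RBWB L=WYOG
Query: R face = BYRO

Answer: B Y R O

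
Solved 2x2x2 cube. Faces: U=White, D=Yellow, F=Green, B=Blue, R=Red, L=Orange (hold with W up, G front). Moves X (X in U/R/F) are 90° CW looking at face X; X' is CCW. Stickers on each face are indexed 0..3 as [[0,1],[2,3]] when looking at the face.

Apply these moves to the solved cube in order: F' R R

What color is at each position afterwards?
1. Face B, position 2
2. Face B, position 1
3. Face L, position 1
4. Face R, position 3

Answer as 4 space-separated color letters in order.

After move 1 (F'): F=GGGG U=WWRR R=YRYR D=OOYY L=OWOW
After move 2 (R): R=YYRR U=WGRG F=GOGY D=OBYB B=RBWB
After move 3 (R): R=RYRY U=WORY F=GBGB D=OWYR B=GBGB
Query 1: B[2] = G
Query 2: B[1] = B
Query 3: L[1] = W
Query 4: R[3] = Y

Answer: G B W Y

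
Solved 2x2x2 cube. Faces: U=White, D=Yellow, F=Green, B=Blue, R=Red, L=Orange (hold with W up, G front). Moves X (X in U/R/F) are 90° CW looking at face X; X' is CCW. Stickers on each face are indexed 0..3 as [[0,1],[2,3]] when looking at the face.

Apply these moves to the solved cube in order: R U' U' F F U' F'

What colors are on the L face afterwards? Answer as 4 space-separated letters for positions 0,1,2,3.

After move 1 (R): R=RRRR U=WGWG F=GYGY D=YBYB B=WBWB
After move 2 (U'): U=GGWW F=OOGY R=GYRR B=RRWB L=WBOO
After move 3 (U'): U=GWGW F=WBGY R=OORR B=GYWB L=RROO
After move 4 (F): F=GWYB U=GWOR R=GOWR D=ROYB L=RYOB
After move 5 (F): F=YGBW U=GWBY R=OORR D=WGYB L=RROO
After move 6 (U'): U=WYGB F=RRBW R=YGRR B=OOWB L=GYOO
After move 7 (F'): F=RWRB U=WYYR R=GGWR D=YOYB L=GBOG
Query: L face = GBOG

Answer: G B O G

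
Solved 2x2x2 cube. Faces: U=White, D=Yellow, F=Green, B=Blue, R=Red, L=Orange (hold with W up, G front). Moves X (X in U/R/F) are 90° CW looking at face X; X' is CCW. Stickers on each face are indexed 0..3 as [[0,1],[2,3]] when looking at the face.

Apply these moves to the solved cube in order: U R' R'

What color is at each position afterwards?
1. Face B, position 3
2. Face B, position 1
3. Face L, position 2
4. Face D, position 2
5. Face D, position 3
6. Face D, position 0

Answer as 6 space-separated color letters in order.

Answer: B O O Y W Y

Derivation:
After move 1 (U): U=WWWW F=RRGG R=BBRR B=OOBB L=GGOO
After move 2 (R'): R=BRBR U=WBWO F=RWGW D=YRYG B=YOYB
After move 3 (R'): R=RRBB U=WYWY F=RBGO D=YWYW B=GORB
Query 1: B[3] = B
Query 2: B[1] = O
Query 3: L[2] = O
Query 4: D[2] = Y
Query 5: D[3] = W
Query 6: D[0] = Y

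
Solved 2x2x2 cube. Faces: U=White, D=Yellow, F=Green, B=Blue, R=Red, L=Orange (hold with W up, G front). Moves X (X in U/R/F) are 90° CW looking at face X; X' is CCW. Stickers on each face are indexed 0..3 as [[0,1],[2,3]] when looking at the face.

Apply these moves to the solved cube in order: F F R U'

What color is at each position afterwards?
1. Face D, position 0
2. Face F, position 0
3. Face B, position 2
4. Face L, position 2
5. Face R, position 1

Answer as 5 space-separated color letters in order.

Answer: W O W O W

Derivation:
After move 1 (F): F=GGGG U=WWOO R=WRWR D=RRYY L=OYOY
After move 2 (F): F=GGGG U=WWYY R=OROR D=WWYY L=OROR
After move 3 (R): R=OORR U=WGYG F=GWGY D=WBYB B=YBWB
After move 4 (U'): U=GGWY F=ORGY R=GWRR B=OOWB L=YBOR
Query 1: D[0] = W
Query 2: F[0] = O
Query 3: B[2] = W
Query 4: L[2] = O
Query 5: R[1] = W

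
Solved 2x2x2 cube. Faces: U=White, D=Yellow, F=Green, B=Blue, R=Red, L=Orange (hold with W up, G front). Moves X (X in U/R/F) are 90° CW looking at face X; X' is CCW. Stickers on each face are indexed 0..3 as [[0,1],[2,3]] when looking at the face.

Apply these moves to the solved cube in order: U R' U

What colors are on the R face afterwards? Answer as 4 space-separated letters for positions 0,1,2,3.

Answer: Y O B R

Derivation:
After move 1 (U): U=WWWW F=RRGG R=BBRR B=OOBB L=GGOO
After move 2 (R'): R=BRBR U=WBWO F=RWGW D=YRYG B=YOYB
After move 3 (U): U=WWOB F=BRGW R=YOBR B=GGYB L=RWOO
Query: R face = YOBR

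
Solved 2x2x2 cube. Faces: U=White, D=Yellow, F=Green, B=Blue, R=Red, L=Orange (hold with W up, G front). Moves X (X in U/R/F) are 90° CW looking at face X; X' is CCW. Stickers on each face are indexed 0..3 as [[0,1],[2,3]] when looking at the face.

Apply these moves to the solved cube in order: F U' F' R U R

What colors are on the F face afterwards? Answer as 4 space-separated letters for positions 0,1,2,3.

After move 1 (F): F=GGGG U=WWOO R=WRWR D=RRYY L=OYOY
After move 2 (U'): U=WOWO F=OYGG R=GGWR B=WRBB L=BBOY
After move 3 (F'): F=YGOG U=WOGW R=RGRR D=BYYY L=BOOW
After move 4 (R): R=RRRG U=WGGG F=YYOY D=BBYW B=WROB
After move 5 (U): U=GWGG F=RROY R=WRRG B=BOOB L=YYOW
After move 6 (R): R=RWGR U=GRGY F=RBOW D=BOYB B=GOWB
Query: F face = RBOW

Answer: R B O W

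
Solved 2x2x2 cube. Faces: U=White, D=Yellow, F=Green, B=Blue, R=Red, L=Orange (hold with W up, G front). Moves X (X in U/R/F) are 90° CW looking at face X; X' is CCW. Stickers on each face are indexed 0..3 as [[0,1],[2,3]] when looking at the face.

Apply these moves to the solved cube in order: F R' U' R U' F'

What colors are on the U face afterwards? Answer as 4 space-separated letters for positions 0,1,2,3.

After move 1 (F): F=GGGG U=WWOO R=WRWR D=RRYY L=OYOY
After move 2 (R'): R=RRWW U=WBOB F=GWGO D=RGYG B=YBRB
After move 3 (U'): U=BBWO F=OYGO R=GWWW B=RRRB L=YBOY
After move 4 (R): R=WGWW U=BYWO F=OGGG D=RRYR B=ORBB
After move 5 (U'): U=YOBW F=YBGG R=OGWW B=WGBB L=OROY
After move 6 (F'): F=BGYG U=YOOW R=RGRW D=RYYR L=OWOB
Query: U face = YOOW

Answer: Y O O W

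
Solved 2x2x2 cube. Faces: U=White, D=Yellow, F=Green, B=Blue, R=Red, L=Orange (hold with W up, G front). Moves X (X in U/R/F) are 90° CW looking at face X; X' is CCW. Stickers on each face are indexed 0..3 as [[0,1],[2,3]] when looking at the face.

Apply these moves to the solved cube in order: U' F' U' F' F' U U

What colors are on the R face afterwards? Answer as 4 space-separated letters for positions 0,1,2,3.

Answer: R Y R R

Derivation:
After move 1 (U'): U=WWWW F=OOGG R=GGRR B=RRBB L=BBOO
After move 2 (F'): F=OGOG U=WWGR R=YGYR D=BOYY L=BWOW
After move 3 (U'): U=WRWG F=BWOG R=OGYR B=YGBB L=RROW
After move 4 (F'): F=WGBO U=WROY R=OGBR D=RWYY L=RGOW
After move 5 (F'): F=GOWB U=WROB R=WGRR D=GWYY L=RYOO
After move 6 (U): U=OWBR F=WGWB R=YGRR B=RYBB L=GOOO
After move 7 (U): U=BORW F=YGWB R=RYRR B=GOBB L=WGOO
Query: R face = RYRR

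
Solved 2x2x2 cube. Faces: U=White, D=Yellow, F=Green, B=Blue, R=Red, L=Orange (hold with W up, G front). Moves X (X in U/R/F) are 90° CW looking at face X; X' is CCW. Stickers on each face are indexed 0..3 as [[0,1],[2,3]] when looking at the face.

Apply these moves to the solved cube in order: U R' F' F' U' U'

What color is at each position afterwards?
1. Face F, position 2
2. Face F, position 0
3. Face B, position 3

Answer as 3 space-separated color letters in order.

After move 1 (U): U=WWWW F=RRGG R=BBRR B=OOBB L=GGOO
After move 2 (R'): R=BRBR U=WBWO F=RWGW D=YRYG B=YOYB
After move 3 (F'): F=WWRG U=WBBB R=RRYR D=GOYG L=GOOW
After move 4 (F'): F=WGWR U=WBRY R=ORGR D=OWYG L=GBOB
After move 5 (U'): U=BYWR F=GBWR R=WGGR B=ORYB L=YOOB
After move 6 (U'): U=YRBW F=YOWR R=GBGR B=WGYB L=OROB
Query 1: F[2] = W
Query 2: F[0] = Y
Query 3: B[3] = B

Answer: W Y B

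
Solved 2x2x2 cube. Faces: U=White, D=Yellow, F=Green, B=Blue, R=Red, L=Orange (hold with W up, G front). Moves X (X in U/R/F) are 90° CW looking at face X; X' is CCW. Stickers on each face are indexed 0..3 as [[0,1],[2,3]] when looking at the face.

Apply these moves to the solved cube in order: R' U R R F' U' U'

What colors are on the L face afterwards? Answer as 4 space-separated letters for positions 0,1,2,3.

Answer: W R O B

Derivation:
After move 1 (R'): R=RRRR U=WBWB F=GWGW D=YGYG B=YBYB
After move 2 (U): U=WWBB F=RRGW R=YBRR B=OOYB L=GWOO
After move 3 (R): R=RYRB U=WRBW F=RGGG D=YYYO B=BOWB
After move 4 (R): R=RRBY U=WGBG F=RYGO D=YWYB B=WORB
After move 5 (F'): F=YORG U=WGRB R=WRYY D=WOYB L=GGOB
After move 6 (U'): U=GBWR F=GGRG R=YOYY B=WRRB L=WOOB
After move 7 (U'): U=BRGW F=WORG R=GGYY B=YORB L=WROB
Query: L face = WROB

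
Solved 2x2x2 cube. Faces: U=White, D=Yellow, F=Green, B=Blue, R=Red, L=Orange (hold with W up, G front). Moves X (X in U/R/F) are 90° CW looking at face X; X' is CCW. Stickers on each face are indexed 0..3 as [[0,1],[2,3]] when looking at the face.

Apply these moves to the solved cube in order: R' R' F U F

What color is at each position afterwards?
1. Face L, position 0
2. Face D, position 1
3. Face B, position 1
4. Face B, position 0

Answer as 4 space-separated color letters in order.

Answer: G G Y O

Derivation:
After move 1 (R'): R=RRRR U=WBWB F=GWGW D=YGYG B=YBYB
After move 2 (R'): R=RRRR U=WYWY F=GBGB D=YWYW B=GBGB
After move 3 (F): F=GGBB U=WYOO R=WRYR D=RRYW L=OYOW
After move 4 (U): U=OWOY F=WRBB R=GBYR B=OYGB L=GGOW
After move 5 (F): F=BWBR U=OWWG R=OBYR D=YGYW L=GROR
Query 1: L[0] = G
Query 2: D[1] = G
Query 3: B[1] = Y
Query 4: B[0] = O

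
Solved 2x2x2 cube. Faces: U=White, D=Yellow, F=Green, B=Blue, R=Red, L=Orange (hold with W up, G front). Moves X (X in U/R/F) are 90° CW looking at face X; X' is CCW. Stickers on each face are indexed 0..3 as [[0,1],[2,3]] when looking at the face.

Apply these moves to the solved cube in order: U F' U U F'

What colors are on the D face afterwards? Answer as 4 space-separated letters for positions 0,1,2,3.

After move 1 (U): U=WWWW F=RRGG R=BBRR B=OOBB L=GGOO
After move 2 (F'): F=RGRG U=WWBR R=YBYR D=GOYY L=GWOW
After move 3 (U): U=BWRW F=YBRG R=OOYR B=GWBB L=RGOW
After move 4 (U): U=RBWW F=OORG R=GWYR B=RGBB L=YBOW
After move 5 (F'): F=OGOR U=RBGY R=OWGR D=BWYY L=YWOW
Query: D face = BWYY

Answer: B W Y Y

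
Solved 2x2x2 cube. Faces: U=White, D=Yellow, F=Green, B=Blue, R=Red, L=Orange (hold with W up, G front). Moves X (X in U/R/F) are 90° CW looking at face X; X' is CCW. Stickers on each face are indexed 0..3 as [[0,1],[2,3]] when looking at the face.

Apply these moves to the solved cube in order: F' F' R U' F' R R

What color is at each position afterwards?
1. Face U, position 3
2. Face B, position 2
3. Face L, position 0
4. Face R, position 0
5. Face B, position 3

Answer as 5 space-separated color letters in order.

Answer: B Y Y R B

Derivation:
After move 1 (F'): F=GGGG U=WWRR R=YRYR D=OOYY L=OWOW
After move 2 (F'): F=GGGG U=WWYY R=OROR D=WWYY L=OROR
After move 3 (R): R=OORR U=WGYG F=GWGY D=WBYB B=YBWB
After move 4 (U'): U=GGWY F=ORGY R=GWRR B=OOWB L=YBOR
After move 5 (F'): F=RYOG U=GGGR R=BWWR D=BRYB L=YYOW
After move 6 (R): R=WBRW U=GYGG F=RROB D=BWYO B=ROGB
After move 7 (R): R=RWWB U=GRGB F=RWOO D=BGYR B=GOYB
Query 1: U[3] = B
Query 2: B[2] = Y
Query 3: L[0] = Y
Query 4: R[0] = R
Query 5: B[3] = B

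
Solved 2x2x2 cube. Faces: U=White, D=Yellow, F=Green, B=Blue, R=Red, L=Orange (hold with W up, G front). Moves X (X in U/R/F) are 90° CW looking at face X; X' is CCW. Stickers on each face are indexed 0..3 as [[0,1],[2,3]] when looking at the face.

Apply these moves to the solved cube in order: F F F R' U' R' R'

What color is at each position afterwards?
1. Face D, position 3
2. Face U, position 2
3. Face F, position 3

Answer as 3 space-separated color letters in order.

Answer: R W R

Derivation:
After move 1 (F): F=GGGG U=WWOO R=WRWR D=RRYY L=OYOY
After move 2 (F): F=GGGG U=WWYY R=OROR D=WWYY L=OROR
After move 3 (F): F=GGGG U=WWRR R=YRYR D=OOYY L=OWOW
After move 4 (R'): R=RRYY U=WBRB F=GWGR D=OGYG B=YBOB
After move 5 (U'): U=BBWR F=OWGR R=GWYY B=RROB L=YBOW
After move 6 (R'): R=WYGY U=BOWR F=OBGR D=OWYR B=GRGB
After move 7 (R'): R=YYWG U=BGWG F=OOGR D=OBYR B=RRWB
Query 1: D[3] = R
Query 2: U[2] = W
Query 3: F[3] = R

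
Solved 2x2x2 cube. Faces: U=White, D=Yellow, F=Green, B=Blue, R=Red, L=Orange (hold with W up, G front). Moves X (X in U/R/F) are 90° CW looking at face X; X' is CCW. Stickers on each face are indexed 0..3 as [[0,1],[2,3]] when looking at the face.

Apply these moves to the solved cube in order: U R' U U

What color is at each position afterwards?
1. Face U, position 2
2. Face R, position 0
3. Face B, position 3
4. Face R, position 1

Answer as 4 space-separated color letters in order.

After move 1 (U): U=WWWW F=RRGG R=BBRR B=OOBB L=GGOO
After move 2 (R'): R=BRBR U=WBWO F=RWGW D=YRYG B=YOYB
After move 3 (U): U=WWOB F=BRGW R=YOBR B=GGYB L=RWOO
After move 4 (U): U=OWBW F=YOGW R=GGBR B=RWYB L=BROO
Query 1: U[2] = B
Query 2: R[0] = G
Query 3: B[3] = B
Query 4: R[1] = G

Answer: B G B G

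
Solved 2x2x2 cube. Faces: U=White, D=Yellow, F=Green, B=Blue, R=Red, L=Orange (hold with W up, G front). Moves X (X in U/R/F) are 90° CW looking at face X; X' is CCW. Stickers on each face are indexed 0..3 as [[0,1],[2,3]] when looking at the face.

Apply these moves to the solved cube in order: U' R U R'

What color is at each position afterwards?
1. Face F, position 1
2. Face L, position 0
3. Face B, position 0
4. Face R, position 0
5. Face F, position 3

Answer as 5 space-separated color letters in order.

After move 1 (U'): U=WWWW F=OOGG R=GGRR B=RRBB L=BBOO
After move 2 (R): R=RGRG U=WOWG F=OYGY D=YBYR B=WRWB
After move 3 (U): U=WWGO F=RGGY R=WRRG B=BBWB L=OYOO
After move 4 (R'): R=RGWR U=WWGB F=RWGO D=YGYY B=RBBB
Query 1: F[1] = W
Query 2: L[0] = O
Query 3: B[0] = R
Query 4: R[0] = R
Query 5: F[3] = O

Answer: W O R R O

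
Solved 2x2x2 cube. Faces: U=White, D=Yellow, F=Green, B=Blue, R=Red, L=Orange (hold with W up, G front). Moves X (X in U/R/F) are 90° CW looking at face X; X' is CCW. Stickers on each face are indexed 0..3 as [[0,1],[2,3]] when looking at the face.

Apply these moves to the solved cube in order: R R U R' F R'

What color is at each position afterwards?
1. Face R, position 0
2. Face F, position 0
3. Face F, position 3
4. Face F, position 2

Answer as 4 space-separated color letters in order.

After move 1 (R): R=RRRR U=WGWG F=GYGY D=YBYB B=WBWB
After move 2 (R): R=RRRR U=WYWY F=GBGB D=YWYW B=GBGB
After move 3 (U): U=WWYY F=RRGB R=GBRR B=OOGB L=GBOO
After move 4 (R'): R=BRGR U=WGYO F=RWGY D=YRYB B=WOWB
After move 5 (F): F=GRYW U=WGOB R=YROR D=GBYB L=GYOR
After move 6 (R'): R=RRYO U=WWOW F=GGYB D=GRYW B=BOBB
Query 1: R[0] = R
Query 2: F[0] = G
Query 3: F[3] = B
Query 4: F[2] = Y

Answer: R G B Y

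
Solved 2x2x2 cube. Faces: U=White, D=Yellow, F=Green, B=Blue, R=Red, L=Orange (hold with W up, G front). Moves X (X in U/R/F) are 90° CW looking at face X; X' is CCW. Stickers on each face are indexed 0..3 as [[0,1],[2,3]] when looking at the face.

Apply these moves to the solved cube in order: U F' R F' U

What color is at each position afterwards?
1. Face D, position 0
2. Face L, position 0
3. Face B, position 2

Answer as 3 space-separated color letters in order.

Answer: W O W

Derivation:
After move 1 (U): U=WWWW F=RRGG R=BBRR B=OOBB L=GGOO
After move 2 (F'): F=RGRG U=WWBR R=YBYR D=GOYY L=GWOW
After move 3 (R): R=YYRB U=WGBG F=RORY D=GBYO B=ROWB
After move 4 (F'): F=OYRR U=WGYR R=BYGB D=WWYO L=GGOB
After move 5 (U): U=YWRG F=BYRR R=ROGB B=GGWB L=OYOB
Query 1: D[0] = W
Query 2: L[0] = O
Query 3: B[2] = W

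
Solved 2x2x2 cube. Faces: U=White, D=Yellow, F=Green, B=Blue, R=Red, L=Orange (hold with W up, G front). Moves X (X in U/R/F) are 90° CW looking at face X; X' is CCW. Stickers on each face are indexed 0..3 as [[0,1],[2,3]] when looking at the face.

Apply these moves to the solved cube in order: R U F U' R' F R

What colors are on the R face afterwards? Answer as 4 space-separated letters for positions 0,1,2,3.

After move 1 (R): R=RRRR U=WGWG F=GYGY D=YBYB B=WBWB
After move 2 (U): U=WWGG F=RRGY R=WBRR B=OOWB L=GYOO
After move 3 (F): F=GRYR U=WWOY R=GBGR D=RWYB L=GYOB
After move 4 (U'): U=WYWO F=GYYR R=GRGR B=GBWB L=OOOB
After move 5 (R'): R=RRGG U=WWWG F=GYYO D=RYYR B=BBWB
After move 6 (F): F=YGOY U=WWBO R=WRGG D=GRYR L=OROY
After move 7 (R): R=GWGR U=WGBY F=YROR D=GWYB B=OBWB
Query: R face = GWGR

Answer: G W G R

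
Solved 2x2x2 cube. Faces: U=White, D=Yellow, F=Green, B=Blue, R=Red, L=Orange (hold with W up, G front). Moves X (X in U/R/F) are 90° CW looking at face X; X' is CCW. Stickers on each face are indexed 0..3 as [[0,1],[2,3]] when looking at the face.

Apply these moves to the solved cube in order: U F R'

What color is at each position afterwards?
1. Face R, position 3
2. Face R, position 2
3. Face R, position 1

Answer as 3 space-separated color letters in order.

After move 1 (U): U=WWWW F=RRGG R=BBRR B=OOBB L=GGOO
After move 2 (F): F=GRGR U=WWOG R=WBWR D=RBYY L=GYOY
After move 3 (R'): R=BRWW U=WBOO F=GWGG D=RRYR B=YOBB
Query 1: R[3] = W
Query 2: R[2] = W
Query 3: R[1] = R

Answer: W W R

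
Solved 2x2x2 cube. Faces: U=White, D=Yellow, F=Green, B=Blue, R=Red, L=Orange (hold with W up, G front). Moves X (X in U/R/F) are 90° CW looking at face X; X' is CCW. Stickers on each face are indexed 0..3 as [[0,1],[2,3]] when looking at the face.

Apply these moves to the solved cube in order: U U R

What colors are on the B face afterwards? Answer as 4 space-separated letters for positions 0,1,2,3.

Answer: W G W B

Derivation:
After move 1 (U): U=WWWW F=RRGG R=BBRR B=OOBB L=GGOO
After move 2 (U): U=WWWW F=BBGG R=OORR B=GGBB L=RROO
After move 3 (R): R=RORO U=WBWG F=BYGY D=YBYG B=WGWB
Query: B face = WGWB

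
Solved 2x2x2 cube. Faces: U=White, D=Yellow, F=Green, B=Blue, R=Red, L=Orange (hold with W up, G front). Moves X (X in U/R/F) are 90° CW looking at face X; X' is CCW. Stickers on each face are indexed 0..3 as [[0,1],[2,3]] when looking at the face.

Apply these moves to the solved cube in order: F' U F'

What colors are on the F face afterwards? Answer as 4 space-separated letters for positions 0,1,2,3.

Answer: R G Y G

Derivation:
After move 1 (F'): F=GGGG U=WWRR R=YRYR D=OOYY L=OWOW
After move 2 (U): U=RWRW F=YRGG R=BBYR B=OWBB L=GGOW
After move 3 (F'): F=RGYG U=RWBY R=OBOR D=GWYY L=GWOR
Query: F face = RGYG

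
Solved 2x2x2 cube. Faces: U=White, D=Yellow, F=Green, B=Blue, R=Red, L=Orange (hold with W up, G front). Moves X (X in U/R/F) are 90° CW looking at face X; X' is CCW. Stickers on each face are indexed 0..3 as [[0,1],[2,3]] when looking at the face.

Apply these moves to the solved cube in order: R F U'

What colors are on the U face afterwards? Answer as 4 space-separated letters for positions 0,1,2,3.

After move 1 (R): R=RRRR U=WGWG F=GYGY D=YBYB B=WBWB
After move 2 (F): F=GGYY U=WGOO R=WRGR D=RRYB L=OYOB
After move 3 (U'): U=GOWO F=OYYY R=GGGR B=WRWB L=WBOB
Query: U face = GOWO

Answer: G O W O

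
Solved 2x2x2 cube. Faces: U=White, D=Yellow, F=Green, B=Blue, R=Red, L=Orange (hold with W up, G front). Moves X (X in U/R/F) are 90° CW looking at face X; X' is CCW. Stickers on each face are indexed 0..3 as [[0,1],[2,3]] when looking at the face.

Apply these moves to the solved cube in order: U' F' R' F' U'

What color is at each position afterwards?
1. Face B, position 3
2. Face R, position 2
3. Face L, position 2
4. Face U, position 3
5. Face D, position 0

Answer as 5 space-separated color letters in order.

After move 1 (U'): U=WWWW F=OOGG R=GGRR B=RRBB L=BBOO
After move 2 (F'): F=OGOG U=WWGR R=YGYR D=BOYY L=BWOW
After move 3 (R'): R=GRYY U=WBGR F=OWOR D=BGYG B=YROB
After move 4 (F'): F=WROO U=WBGY R=GRBY D=WWYG L=BROG
After move 5 (U'): U=BYWG F=BROO R=WRBY B=GROB L=YROG
Query 1: B[3] = B
Query 2: R[2] = B
Query 3: L[2] = O
Query 4: U[3] = G
Query 5: D[0] = W

Answer: B B O G W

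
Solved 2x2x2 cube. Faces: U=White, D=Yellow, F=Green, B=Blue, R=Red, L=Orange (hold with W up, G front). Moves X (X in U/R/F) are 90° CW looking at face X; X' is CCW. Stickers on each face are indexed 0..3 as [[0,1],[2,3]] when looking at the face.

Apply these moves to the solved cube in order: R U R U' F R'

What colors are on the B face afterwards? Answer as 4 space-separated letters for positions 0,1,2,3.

Answer: O W R B

Derivation:
After move 1 (R): R=RRRR U=WGWG F=GYGY D=YBYB B=WBWB
After move 2 (U): U=WWGG F=RRGY R=WBRR B=OOWB L=GYOO
After move 3 (R): R=RWRB U=WRGY F=RBGB D=YWYO B=GOWB
After move 4 (U'): U=RYWG F=GYGB R=RBRB B=RWWB L=GOOO
After move 5 (F): F=GGBY U=RYOO R=WBGB D=RRYO L=GYOW
After move 6 (R'): R=BBWG U=RWOR F=GYBO D=RGYY B=OWRB
Query: B face = OWRB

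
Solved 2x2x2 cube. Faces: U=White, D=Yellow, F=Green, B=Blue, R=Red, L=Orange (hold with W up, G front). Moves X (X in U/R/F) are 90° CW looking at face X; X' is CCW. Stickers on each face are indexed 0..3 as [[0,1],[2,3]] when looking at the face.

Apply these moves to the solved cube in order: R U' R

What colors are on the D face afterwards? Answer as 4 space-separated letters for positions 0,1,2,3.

Answer: Y W Y R

Derivation:
After move 1 (R): R=RRRR U=WGWG F=GYGY D=YBYB B=WBWB
After move 2 (U'): U=GGWW F=OOGY R=GYRR B=RRWB L=WBOO
After move 3 (R): R=RGRY U=GOWY F=OBGB D=YWYR B=WRGB
Query: D face = YWYR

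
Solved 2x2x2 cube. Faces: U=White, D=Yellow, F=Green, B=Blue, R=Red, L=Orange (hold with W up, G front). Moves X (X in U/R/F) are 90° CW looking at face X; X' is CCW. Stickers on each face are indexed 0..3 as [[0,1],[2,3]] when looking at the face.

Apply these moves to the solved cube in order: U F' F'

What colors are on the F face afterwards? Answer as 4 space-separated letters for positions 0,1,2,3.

Answer: G G R R

Derivation:
After move 1 (U): U=WWWW F=RRGG R=BBRR B=OOBB L=GGOO
After move 2 (F'): F=RGRG U=WWBR R=YBYR D=GOYY L=GWOW
After move 3 (F'): F=GGRR U=WWYY R=OBGR D=WWYY L=GROB
Query: F face = GGRR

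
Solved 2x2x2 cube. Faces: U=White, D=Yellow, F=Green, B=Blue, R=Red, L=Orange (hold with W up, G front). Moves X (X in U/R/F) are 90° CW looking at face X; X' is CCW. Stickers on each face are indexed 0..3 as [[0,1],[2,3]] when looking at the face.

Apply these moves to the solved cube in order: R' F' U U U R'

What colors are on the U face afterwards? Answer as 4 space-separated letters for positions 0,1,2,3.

After move 1 (R'): R=RRRR U=WBWB F=GWGW D=YGYG B=YBYB
After move 2 (F'): F=WWGG U=WBRR R=GRYR D=OOYG L=OBOW
After move 3 (U): U=RWRB F=GRGG R=YBYR B=OBYB L=WWOW
After move 4 (U): U=RRBW F=YBGG R=OBYR B=WWYB L=GROW
After move 5 (U): U=BRWR F=OBGG R=WWYR B=GRYB L=YBOW
After move 6 (R'): R=WRWY U=BYWG F=ORGR D=OBYG B=GROB
Query: U face = BYWG

Answer: B Y W G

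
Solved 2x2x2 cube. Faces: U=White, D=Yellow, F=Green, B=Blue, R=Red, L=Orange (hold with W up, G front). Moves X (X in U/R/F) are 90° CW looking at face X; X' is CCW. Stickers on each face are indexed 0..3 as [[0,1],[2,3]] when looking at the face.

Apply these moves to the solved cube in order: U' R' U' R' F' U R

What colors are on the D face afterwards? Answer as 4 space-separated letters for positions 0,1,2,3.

Answer: R O Y Y

Derivation:
After move 1 (U'): U=WWWW F=OOGG R=GGRR B=RRBB L=BBOO
After move 2 (R'): R=GRGR U=WBWR F=OWGW D=YOYG B=YRYB
After move 3 (U'): U=BRWW F=BBGW R=OWGR B=GRYB L=YROO
After move 4 (R'): R=WROG U=BYWG F=BRGW D=YBYW B=GROB
After move 5 (F'): F=RWBG U=BYWO R=BRYG D=ROYW L=YGOW
After move 6 (U): U=WBOY F=BRBG R=GRYG B=YGOB L=RWOW
After move 7 (R): R=YGGR U=WROG F=BOBW D=ROYY B=YGBB
Query: D face = ROYY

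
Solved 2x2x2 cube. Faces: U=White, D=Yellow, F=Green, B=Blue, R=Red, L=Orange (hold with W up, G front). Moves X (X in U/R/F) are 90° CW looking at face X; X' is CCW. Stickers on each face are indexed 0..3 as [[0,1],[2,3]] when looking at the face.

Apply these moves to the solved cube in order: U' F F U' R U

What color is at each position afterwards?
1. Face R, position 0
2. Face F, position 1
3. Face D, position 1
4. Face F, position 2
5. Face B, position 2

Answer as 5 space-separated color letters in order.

After move 1 (U'): U=WWWW F=OOGG R=GGRR B=RRBB L=BBOO
After move 2 (F): F=GOGO U=WWOB R=WGWR D=RGYY L=BYOY
After move 3 (F): F=GGOO U=WWYY R=OGBR D=WWYY L=BROG
After move 4 (U'): U=WYWY F=BROO R=GGBR B=OGBB L=RROG
After move 5 (R): R=BGRG U=WRWO F=BWOY D=WBYO B=YGYB
After move 6 (U): U=WWOR F=BGOY R=YGRG B=RRYB L=BWOG
Query 1: R[0] = Y
Query 2: F[1] = G
Query 3: D[1] = B
Query 4: F[2] = O
Query 5: B[2] = Y

Answer: Y G B O Y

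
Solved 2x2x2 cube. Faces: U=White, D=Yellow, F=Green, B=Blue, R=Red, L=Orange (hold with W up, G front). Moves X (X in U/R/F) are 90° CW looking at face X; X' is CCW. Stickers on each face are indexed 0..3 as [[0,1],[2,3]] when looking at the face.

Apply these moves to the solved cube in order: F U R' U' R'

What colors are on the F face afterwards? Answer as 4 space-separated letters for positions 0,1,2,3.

Answer: G O G O

Derivation:
After move 1 (F): F=GGGG U=WWOO R=WRWR D=RRYY L=OYOY
After move 2 (U): U=OWOW F=WRGG R=BBWR B=OYBB L=GGOY
After move 3 (R'): R=BRBW U=OBOO F=WWGW D=RRYG B=YYRB
After move 4 (U'): U=BOOO F=GGGW R=WWBW B=BRRB L=YYOY
After move 5 (R'): R=WWWB U=BROB F=GOGO D=RGYW B=GRRB
Query: F face = GOGO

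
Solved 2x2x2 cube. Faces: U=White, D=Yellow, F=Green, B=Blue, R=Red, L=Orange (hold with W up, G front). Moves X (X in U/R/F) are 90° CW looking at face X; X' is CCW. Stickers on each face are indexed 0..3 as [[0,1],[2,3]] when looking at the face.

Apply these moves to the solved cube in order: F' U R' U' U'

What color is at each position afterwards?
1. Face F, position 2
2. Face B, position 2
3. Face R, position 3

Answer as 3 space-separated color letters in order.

After move 1 (F'): F=GGGG U=WWRR R=YRYR D=OOYY L=OWOW
After move 2 (U): U=RWRW F=YRGG R=BBYR B=OWBB L=GGOW
After move 3 (R'): R=BRBY U=RBRO F=YWGW D=ORYG B=YWOB
After move 4 (U'): U=BORR F=GGGW R=YWBY B=BROB L=YWOW
After move 5 (U'): U=ORBR F=YWGW R=GGBY B=YWOB L=BROW
Query 1: F[2] = G
Query 2: B[2] = O
Query 3: R[3] = Y

Answer: G O Y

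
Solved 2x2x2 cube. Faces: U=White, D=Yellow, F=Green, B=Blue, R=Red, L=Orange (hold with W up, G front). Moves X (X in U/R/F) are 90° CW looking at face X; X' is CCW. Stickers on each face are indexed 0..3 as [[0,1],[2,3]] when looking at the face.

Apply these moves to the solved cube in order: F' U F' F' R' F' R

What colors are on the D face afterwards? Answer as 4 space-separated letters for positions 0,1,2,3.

After move 1 (F'): F=GGGG U=WWRR R=YRYR D=OOYY L=OWOW
After move 2 (U): U=RWRW F=YRGG R=BBYR B=OWBB L=GGOW
After move 3 (F'): F=RGYG U=RWBY R=OBOR D=GWYY L=GWOR
After move 4 (F'): F=GGRY U=RWOO R=WBGR D=WRYY L=GYOB
After move 5 (R'): R=BRWG U=RBOO F=GWRO D=WGYY B=YWRB
After move 6 (F'): F=WOGR U=RBBW R=GRWG D=YBYY L=GOOO
After move 7 (R): R=WGGR U=ROBR F=WBGY D=YRYY B=WWBB
Query: D face = YRYY

Answer: Y R Y Y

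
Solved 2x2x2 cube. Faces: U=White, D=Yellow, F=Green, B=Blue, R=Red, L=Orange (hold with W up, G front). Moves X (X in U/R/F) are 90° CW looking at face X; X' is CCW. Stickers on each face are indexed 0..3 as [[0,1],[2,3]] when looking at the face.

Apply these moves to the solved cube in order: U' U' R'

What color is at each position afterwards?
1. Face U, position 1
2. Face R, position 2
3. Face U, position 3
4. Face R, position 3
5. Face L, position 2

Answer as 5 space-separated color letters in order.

Answer: B O G R O

Derivation:
After move 1 (U'): U=WWWW F=OOGG R=GGRR B=RRBB L=BBOO
After move 2 (U'): U=WWWW F=BBGG R=OORR B=GGBB L=RROO
After move 3 (R'): R=OROR U=WBWG F=BWGW D=YBYG B=YGYB
Query 1: U[1] = B
Query 2: R[2] = O
Query 3: U[3] = G
Query 4: R[3] = R
Query 5: L[2] = O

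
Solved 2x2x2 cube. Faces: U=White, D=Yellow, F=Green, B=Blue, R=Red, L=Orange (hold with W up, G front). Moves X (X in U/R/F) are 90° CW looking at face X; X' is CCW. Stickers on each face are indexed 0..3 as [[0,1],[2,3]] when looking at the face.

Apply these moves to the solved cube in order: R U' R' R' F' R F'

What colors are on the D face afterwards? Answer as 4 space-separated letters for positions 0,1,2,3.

Answer: B W Y Y

Derivation:
After move 1 (R): R=RRRR U=WGWG F=GYGY D=YBYB B=WBWB
After move 2 (U'): U=GGWW F=OOGY R=GYRR B=RRWB L=WBOO
After move 3 (R'): R=YRGR U=GWWR F=OGGW D=YOYY B=BRBB
After move 4 (R'): R=RRYG U=GBWB F=OWGR D=YGYW B=YROB
After move 5 (F'): F=WROG U=GBRY R=GRYG D=BOYW L=WBOW
After move 6 (R): R=YGGR U=GRRG F=WOOW D=BOYY B=YRBB
After move 7 (F'): F=OWWO U=GRYG R=OGBR D=BWYY L=WGOR
Query: D face = BWYY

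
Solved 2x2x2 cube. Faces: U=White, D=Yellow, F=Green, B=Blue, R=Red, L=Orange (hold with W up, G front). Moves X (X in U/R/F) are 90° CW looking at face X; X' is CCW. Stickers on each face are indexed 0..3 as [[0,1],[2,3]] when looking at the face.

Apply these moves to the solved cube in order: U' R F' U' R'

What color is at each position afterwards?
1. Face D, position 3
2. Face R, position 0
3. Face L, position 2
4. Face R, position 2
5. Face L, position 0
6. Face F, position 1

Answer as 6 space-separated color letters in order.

After move 1 (U'): U=WWWW F=OOGG R=GGRR B=RRBB L=BBOO
After move 2 (R): R=RGRG U=WOWG F=OYGY D=YBYR B=WRWB
After move 3 (F'): F=YYOG U=WORR R=BGYG D=BOYR L=BGOW
After move 4 (U'): U=ORWR F=BGOG R=YYYG B=BGWB L=WROW
After move 5 (R'): R=YGYY U=OWWB F=BROR D=BGYG B=RGOB
Query 1: D[3] = G
Query 2: R[0] = Y
Query 3: L[2] = O
Query 4: R[2] = Y
Query 5: L[0] = W
Query 6: F[1] = R

Answer: G Y O Y W R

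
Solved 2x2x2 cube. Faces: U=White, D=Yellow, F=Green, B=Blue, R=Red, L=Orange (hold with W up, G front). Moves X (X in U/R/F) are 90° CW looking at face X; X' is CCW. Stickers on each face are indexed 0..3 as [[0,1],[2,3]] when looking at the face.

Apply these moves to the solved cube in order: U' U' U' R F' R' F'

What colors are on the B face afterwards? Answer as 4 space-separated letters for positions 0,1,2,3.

After move 1 (U'): U=WWWW F=OOGG R=GGRR B=RRBB L=BBOO
After move 2 (U'): U=WWWW F=BBGG R=OORR B=GGBB L=RROO
After move 3 (U'): U=WWWW F=RRGG R=BBRR B=OOBB L=GGOO
After move 4 (R): R=RBRB U=WRWG F=RYGY D=YBYO B=WOWB
After move 5 (F'): F=YYRG U=WRRR R=BBYB D=GOYO L=GGOW
After move 6 (R'): R=BBBY U=WWRW F=YRRR D=GYYG B=OOOB
After move 7 (F'): F=RRYR U=WWBB R=YBGY D=GWYG L=GWOR
Query: B face = OOOB

Answer: O O O B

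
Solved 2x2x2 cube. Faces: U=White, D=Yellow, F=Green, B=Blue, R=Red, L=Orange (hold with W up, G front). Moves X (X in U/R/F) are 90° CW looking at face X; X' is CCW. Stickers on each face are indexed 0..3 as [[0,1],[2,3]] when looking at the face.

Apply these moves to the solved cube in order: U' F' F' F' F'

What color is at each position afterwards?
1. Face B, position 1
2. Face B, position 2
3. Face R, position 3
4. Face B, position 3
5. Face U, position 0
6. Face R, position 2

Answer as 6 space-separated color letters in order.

After move 1 (U'): U=WWWW F=OOGG R=GGRR B=RRBB L=BBOO
After move 2 (F'): F=OGOG U=WWGR R=YGYR D=BOYY L=BWOW
After move 3 (F'): F=GGOO U=WWYY R=OGBR D=WWYY L=BROG
After move 4 (F'): F=GOGO U=WWOB R=WGWR D=RGYY L=BYOY
After move 5 (F'): F=OOGG U=WWWW R=GGRR D=YYYY L=BBOO
Query 1: B[1] = R
Query 2: B[2] = B
Query 3: R[3] = R
Query 4: B[3] = B
Query 5: U[0] = W
Query 6: R[2] = R

Answer: R B R B W R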